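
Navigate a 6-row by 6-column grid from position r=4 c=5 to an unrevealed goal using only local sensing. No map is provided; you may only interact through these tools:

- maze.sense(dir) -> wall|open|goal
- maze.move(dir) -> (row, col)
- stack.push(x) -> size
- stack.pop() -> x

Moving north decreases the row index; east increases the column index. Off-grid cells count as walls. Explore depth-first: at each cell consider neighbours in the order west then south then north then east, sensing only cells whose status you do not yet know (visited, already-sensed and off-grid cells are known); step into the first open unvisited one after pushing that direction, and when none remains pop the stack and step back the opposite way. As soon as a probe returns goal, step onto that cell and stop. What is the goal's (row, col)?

→ maze.sense(dir='west')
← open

→ stack.push(x='west')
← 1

→ maze.move(dir='west')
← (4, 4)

→ maze.sense(dir='west')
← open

→ stack.push(x='west')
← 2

→ maze.move(dir='west')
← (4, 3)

→ maze.sense(dir='west')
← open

→ stack.push(x='west')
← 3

→ maze.move(dir='west')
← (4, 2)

→ maze.sense(dir='west')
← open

→ stack.push(x='west')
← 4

→ maze.move(dir='west')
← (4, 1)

→ maze.sense(dir='west')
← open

→ stack.push(x='west')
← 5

→ maze.move(dir='west')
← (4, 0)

→ maze.sense(dir='south')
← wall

→ maze.sense(dir='north')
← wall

→ stack.pop()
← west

→ maze.move(dir='east')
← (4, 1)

→ maze.sense(dir='south')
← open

→ stack.push(x='south')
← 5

→ maze.move(dir='south')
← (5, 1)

→ maze.sense(dir='east')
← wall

→ stack.pop()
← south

→ maze.move(dir='north')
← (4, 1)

→ maze.sense(dir='north')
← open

→ stack.push(x='north')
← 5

→ maze.move(dir='north')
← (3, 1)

→ maze.sense(dir='north')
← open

→ stack.push(x='north')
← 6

→ maze.move(dir='north')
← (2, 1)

→ maze.sense(dir='west')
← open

→ stack.push(x='west')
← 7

→ maze.move(dir='west')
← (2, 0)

→ maze.sense(dir='north')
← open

→ stack.push(x='north')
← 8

→ maze.move(dir='north')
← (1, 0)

→ maze.sense(dir='north')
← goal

→ maze.move(dir='north')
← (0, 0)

Answer: (0, 0)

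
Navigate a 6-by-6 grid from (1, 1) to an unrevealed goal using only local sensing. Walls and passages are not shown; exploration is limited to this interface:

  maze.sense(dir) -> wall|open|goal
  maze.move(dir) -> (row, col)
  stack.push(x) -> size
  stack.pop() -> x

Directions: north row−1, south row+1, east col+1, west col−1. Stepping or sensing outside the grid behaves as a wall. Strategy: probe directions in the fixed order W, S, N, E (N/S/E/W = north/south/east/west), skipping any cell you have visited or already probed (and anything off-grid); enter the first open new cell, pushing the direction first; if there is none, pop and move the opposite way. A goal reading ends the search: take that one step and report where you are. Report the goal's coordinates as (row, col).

Using sense using west, which returns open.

Using push using west, which returns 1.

I call move using west, — result: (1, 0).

I invoke sense using south, giving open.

Now I run push using south, → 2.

I invoke move using south, giving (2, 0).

Then sense using south, → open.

I invoke push using south, giving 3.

I try move using south, yielding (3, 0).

Invoking sense using south, which returns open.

I run push using south, → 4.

I try move using south, and see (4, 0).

Invoking sense using south, giving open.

Invoking push using south, — result: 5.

Next I call move using south, and get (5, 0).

Now I run sense using east, giving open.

I try push using east, giving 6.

Using move using east, which returns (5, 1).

I try sense using north, — result: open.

I use push using north, and get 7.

I call move using north, — result: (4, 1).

Invoking sense using north, giving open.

Next I call push using north, and observe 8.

I run move using north, which returns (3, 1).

I run sense using north, → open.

Next I call push using north, : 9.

Then move using north, and get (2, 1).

Now I run sense using east, and observe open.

Then push using east, : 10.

I call move using east, yielding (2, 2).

I run sense using south, and see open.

Using push using south, yielding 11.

Next I call move using south, : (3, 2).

Next I call sense using south, and see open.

I try push using south, giving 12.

Using move using south, — result: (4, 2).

Invoking sense using south, — result: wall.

I try sense using east, which returns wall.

Next I call pop, and observe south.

Now I run move using north, which returns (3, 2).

I call sense using east, and get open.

Next I call push using east, giving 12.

Then move using east, — result: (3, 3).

Calling sense using north, and observe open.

I use push using north, yielding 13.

Invoking move using north, and observe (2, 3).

Then sense using north, yielding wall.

I use sense using east, → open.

I run push using east, giving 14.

Invoking move using east, yielding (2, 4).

I try sense using south, and get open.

I run push using south, → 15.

I run move using south, yielding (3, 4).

Next I call sense using south, — result: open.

Using push using south, and get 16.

I invoke move using south, and observe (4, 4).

I call sense using south, and see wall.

I use sense using east, — result: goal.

I use move using east, and observe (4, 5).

Answer: (4, 5)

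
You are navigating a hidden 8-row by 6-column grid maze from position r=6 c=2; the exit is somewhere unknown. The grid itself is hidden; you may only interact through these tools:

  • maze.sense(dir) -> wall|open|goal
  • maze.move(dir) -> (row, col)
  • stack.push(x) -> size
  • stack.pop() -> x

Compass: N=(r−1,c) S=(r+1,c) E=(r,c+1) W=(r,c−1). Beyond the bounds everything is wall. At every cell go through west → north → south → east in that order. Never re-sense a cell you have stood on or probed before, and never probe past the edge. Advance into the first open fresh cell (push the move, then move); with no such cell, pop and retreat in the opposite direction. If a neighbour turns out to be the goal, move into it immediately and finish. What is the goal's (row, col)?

$ maze.sense west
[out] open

$ stack.push west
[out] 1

$ maze.move west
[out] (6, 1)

$ maze.sense west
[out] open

$ stack.push west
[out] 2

$ maze.move west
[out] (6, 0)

$ maze.sense north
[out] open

$ stack.push north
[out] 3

$ maze.move north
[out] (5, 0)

$ maze.sense north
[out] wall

$ maze.sense east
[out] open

$ stack.push east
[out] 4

$ maze.move east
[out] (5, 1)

$ maze.sense north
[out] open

$ stack.push north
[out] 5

$ maze.move north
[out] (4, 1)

$ maze.sense north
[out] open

$ stack.push north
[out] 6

$ maze.move north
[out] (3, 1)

$ maze.sense west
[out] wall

$ maze.sense north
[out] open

$ stack.push north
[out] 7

$ maze.move north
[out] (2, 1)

$ maze.sense west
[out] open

$ stack.push west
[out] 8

$ maze.move west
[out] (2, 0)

$ maze.sense north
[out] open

$ stack.push north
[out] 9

$ maze.move north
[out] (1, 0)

$ maze.sense north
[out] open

$ stack.push north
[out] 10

$ maze.move north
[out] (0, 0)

$ maze.sense east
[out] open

$ stack.push east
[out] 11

$ maze.move east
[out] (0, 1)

$ maze.sense south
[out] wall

$ maze.sense east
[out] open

$ stack.push east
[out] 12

$ maze.move east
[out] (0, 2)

$ maze.sense south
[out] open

$ stack.push south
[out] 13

$ maze.move south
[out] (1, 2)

$ maze.sense south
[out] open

$ stack.push south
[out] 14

$ maze.move south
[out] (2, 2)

$ maze.sense south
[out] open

$ stack.push south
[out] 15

$ maze.move south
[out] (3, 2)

$ maze.sense south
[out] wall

$ maze.sense east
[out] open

$ stack.push east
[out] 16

$ maze.move east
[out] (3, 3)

$ maze.sense north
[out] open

$ stack.push north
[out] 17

$ maze.move north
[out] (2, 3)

$ maze.sense north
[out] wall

$ maze.sense east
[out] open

$ stack.push east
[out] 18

$ maze.move east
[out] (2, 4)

$ maze.sense north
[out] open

$ stack.push north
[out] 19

$ maze.move north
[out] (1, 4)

$ maze.sense north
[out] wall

$ maze.sense east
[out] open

$ stack.push east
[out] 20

$ maze.move east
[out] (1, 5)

$ maze.sense north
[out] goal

$ maze.move north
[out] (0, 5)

Answer: (0, 5)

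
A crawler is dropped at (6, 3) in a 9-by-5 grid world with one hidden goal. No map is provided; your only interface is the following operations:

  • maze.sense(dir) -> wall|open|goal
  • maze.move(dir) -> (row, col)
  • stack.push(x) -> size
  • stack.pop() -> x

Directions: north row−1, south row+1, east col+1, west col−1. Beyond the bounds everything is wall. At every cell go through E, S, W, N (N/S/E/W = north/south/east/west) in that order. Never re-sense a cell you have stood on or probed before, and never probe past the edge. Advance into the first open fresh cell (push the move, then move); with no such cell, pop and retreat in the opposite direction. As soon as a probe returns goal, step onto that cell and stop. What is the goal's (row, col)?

% maze.sense(dir=east) => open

% stack.push(x=east) => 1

% maze.move(dir=east) => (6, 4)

% maze.sense(dir=south) => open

% stack.push(x=south) => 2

% maze.move(dir=south) => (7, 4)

% maze.sense(dir=south) => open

% stack.push(x=south) => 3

% maze.move(dir=south) => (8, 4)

% maze.sense(dir=west) => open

% stack.push(x=west) => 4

% maze.move(dir=west) => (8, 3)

% maze.sense(dir=west) => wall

% maze.sense(dir=north) => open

% stack.push(x=north) => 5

% maze.move(dir=north) => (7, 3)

% maze.sense(dir=west) => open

% stack.push(x=west) => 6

% maze.move(dir=west) => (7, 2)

% maze.sense(dir=west) => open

% stack.push(x=west) => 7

% maze.move(dir=west) => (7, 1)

% maze.sense(dir=south) => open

% stack.push(x=south) => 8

% maze.move(dir=south) => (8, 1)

% maze.sense(dir=west) => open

% stack.push(x=west) => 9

% maze.move(dir=west) => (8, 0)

% maze.sense(dir=north) => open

% stack.push(x=north) => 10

% maze.move(dir=north) => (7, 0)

% maze.sense(dir=north) => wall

% stack.pop() => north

% maze.move(dir=south) => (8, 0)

% stack.pop() => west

% maze.move(dir=east) => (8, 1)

% stack.pop() => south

% maze.move(dir=north) => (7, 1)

% maze.sense(dir=north) => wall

% stack.pop() => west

% maze.move(dir=east) => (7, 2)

% maze.sense(dir=north) => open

% stack.push(x=north) => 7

% maze.move(dir=north) => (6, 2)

% maze.sense(dir=north) => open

% stack.push(x=north) => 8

% maze.move(dir=north) => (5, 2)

% maze.sense(dir=east) => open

% stack.push(x=east) => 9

% maze.move(dir=east) => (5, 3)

% maze.sense(dir=east) => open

% stack.push(x=east) => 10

% maze.move(dir=east) => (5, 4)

% maze.sense(dir=north) => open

% stack.push(x=north) => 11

% maze.move(dir=north) => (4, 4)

% maze.sense(dir=west) => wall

% maze.sense(dir=north) => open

% stack.push(x=north) => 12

% maze.move(dir=north) => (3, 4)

% maze.sense(dir=west) => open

% stack.push(x=west) => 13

% maze.move(dir=west) => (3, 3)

% maze.sense(dir=west) => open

% stack.push(x=west) => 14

% maze.move(dir=west) => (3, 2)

% maze.sense(dir=south) => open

% stack.push(x=south) => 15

% maze.move(dir=south) => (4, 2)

% maze.sense(dir=west) => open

% stack.push(x=west) => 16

% maze.move(dir=west) => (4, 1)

% maze.sense(dir=south) => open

% stack.push(x=south) => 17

% maze.move(dir=south) => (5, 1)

% maze.sense(dir=west) => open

% stack.push(x=west) => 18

% maze.move(dir=west) => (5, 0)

% maze.sense(dir=north) => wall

% stack.pop() => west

% maze.move(dir=east) => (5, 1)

% stack.pop() => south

% maze.move(dir=north) => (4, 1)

% maze.sense(dir=north) => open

% stack.push(x=north) => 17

% maze.move(dir=north) => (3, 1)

% maze.sense(dir=west) => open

% stack.push(x=west) => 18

% maze.move(dir=west) => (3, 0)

% maze.sense(dir=north) => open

% stack.push(x=north) => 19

% maze.move(dir=north) => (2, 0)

% maze.sense(dir=east) => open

% stack.push(x=east) => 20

% maze.move(dir=east) => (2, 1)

% maze.sense(dir=east) => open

% stack.push(x=east) => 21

% maze.move(dir=east) => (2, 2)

% maze.sense(dir=east) => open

% stack.push(x=east) => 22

% maze.move(dir=east) => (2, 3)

% maze.sense(dir=east) => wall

% maze.sense(dir=north) => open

% stack.push(x=north) => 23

% maze.move(dir=north) => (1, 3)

% maze.sense(dir=east) => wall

% maze.sense(dir=west) => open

% stack.push(x=west) => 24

% maze.move(dir=west) => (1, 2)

% maze.sense(dir=west) => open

% stack.push(x=west) => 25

% maze.move(dir=west) => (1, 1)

% maze.sense(dir=west) => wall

% maze.sense(dir=north) => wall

% stack.pop() => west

% maze.move(dir=east) => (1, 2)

% maze.sense(dir=north) => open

% stack.push(x=north) => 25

% maze.move(dir=north) => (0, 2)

% maze.sense(dir=east) => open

% stack.push(x=east) => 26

% maze.move(dir=east) => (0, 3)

% maze.sense(dir=east) => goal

% maze.move(dir=east) => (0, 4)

Answer: (0, 4)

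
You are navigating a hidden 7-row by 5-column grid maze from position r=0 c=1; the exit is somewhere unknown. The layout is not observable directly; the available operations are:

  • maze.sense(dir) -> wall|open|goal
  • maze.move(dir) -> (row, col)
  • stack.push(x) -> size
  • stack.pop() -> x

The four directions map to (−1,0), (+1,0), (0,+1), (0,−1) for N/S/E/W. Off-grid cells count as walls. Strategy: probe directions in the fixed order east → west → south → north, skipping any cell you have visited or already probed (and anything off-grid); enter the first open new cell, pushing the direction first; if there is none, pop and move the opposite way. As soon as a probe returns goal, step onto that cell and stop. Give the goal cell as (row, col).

Action: maze.sense[dir=east]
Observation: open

Action: stack.push[x=east]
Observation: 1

Action: maze.move[dir=east]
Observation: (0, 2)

Action: maze.sense[dir=east]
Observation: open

Action: stack.push[x=east]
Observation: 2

Action: maze.move[dir=east]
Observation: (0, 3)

Action: maze.sense[dir=east]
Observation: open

Action: stack.push[x=east]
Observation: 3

Action: maze.move[dir=east]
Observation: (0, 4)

Action: maze.sense[dir=south]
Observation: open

Action: stack.push[x=south]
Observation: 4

Action: maze.move[dir=south]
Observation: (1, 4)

Action: maze.sense[dir=west]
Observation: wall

Action: maze.sense[dir=south]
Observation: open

Action: stack.push[x=south]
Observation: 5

Action: maze.move[dir=south]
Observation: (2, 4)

Action: maze.sense[dir=west]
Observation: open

Action: stack.push[x=west]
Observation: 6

Action: maze.move[dir=west]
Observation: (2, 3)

Action: maze.sense[dir=west]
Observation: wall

Action: maze.sense[dir=south]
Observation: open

Action: stack.push[x=south]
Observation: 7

Action: maze.move[dir=south]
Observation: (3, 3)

Action: maze.sense[dir=east]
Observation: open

Action: stack.push[x=east]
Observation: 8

Action: maze.move[dir=east]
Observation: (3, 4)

Action: maze.sense[dir=south]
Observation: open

Action: stack.push[x=south]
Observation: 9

Action: maze.move[dir=south]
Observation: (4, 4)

Action: maze.sense[dir=west]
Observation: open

Action: stack.push[x=west]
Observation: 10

Action: maze.move[dir=west]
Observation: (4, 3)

Action: maze.sense[dir=west]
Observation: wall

Action: maze.sense[dir=south]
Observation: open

Action: stack.push[x=south]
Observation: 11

Action: maze.move[dir=south]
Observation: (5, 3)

Action: maze.sense[dir=east]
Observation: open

Action: stack.push[x=east]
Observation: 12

Action: maze.move[dir=east]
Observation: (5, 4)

Action: maze.sense[dir=south]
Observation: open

Action: stack.push[x=south]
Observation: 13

Action: maze.move[dir=south]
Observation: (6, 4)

Action: maze.sense[dir=west]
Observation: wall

Action: stack.pop[]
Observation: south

Action: maze.move[dir=north]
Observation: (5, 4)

Action: stack.pop[]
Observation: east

Action: maze.move[dir=west]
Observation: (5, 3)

Action: maze.sense[dir=west]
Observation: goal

Action: maze.move[dir=west]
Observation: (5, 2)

Answer: (5, 2)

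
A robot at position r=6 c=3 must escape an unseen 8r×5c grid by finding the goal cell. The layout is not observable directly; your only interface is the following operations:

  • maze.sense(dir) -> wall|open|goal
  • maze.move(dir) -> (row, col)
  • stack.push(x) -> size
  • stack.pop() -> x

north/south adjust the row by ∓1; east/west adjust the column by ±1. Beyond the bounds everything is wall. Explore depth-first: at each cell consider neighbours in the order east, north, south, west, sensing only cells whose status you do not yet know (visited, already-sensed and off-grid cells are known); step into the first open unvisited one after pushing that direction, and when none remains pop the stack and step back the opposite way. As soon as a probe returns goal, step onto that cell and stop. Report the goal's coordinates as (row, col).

I try sense with east, — result: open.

I invoke push with east, and observe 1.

Then move with east, yielding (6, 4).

I run sense with north, yielding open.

Calling push with north, → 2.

I use move with north, which returns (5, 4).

Invoking sense with north, giving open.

I invoke push with north, — result: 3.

Next I call move with north, and observe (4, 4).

I call sense with north, → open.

I try push with north, and get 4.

Now I run move with north, : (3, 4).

I use sense with north, yielding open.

Then push with north, — result: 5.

I invoke move with north, — result: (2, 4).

Next I call sense with north, — result: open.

Invoking push with north, giving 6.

I invoke move with north, : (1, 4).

Using sense with north, and get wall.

I call sense with west, and get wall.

Next I call pop, which returns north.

I call move with south, and observe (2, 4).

I try sense with west, yielding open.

I call push with west, : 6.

Calling move with west, : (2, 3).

Then sense with south, : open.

Invoking push with south, yielding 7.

Now I run move with south, — result: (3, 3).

Next I call sense with south, giving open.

I call push with south, → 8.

Using move with south, yielding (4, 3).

I run sense with south, and get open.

Invoking push with south, → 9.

I try move with south, which returns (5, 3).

I try sense with west, yielding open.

Next I call push with west, and see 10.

Calling move with west, → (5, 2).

I try sense with north, and observe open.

I run push with north, → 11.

Calling move with north, : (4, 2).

I try sense with north, giving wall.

I try sense with west, and see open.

I run push with west, yielding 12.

Invoking move with west, and see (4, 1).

Now I run sense with north, → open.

Now I run push with north, giving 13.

Invoking move with north, which returns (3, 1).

Then sense with north, : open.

Invoking push with north, and see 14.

I call move with north, giving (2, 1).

Next I call sense with east, — result: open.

Using push with east, and see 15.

I invoke move with east, : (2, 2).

Invoking sense with north, and see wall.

Using pop(), : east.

Then move with west, which returns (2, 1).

Invoking sense with north, and get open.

I invoke push with north, and see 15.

Then move with north, and get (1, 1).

I use sense with north, giving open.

I use push with north, → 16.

I use move with north, : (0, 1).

Invoking sense with east, → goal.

Now I run move with east, — result: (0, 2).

Answer: (0, 2)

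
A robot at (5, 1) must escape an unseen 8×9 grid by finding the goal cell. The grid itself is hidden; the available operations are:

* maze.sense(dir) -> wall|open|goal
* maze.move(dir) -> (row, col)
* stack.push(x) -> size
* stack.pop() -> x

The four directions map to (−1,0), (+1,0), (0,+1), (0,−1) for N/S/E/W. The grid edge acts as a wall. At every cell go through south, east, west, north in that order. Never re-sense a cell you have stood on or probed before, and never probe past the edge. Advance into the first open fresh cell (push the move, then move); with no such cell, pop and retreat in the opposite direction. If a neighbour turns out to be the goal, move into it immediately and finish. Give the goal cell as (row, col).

Step: sense[dir→south]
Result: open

Step: push[x→south]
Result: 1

Step: move[dir→south]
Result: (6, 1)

Step: sense[dir→south]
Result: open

Step: push[x→south]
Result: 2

Step: move[dir→south]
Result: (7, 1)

Step: sense[dir→east]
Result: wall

Step: sense[dir→west]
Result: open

Step: push[x→west]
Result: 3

Step: move[dir→west]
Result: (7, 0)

Step: sense[dir→north]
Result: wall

Step: pop[]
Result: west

Step: move[dir→east]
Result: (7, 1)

Step: pop[]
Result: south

Step: move[dir→north]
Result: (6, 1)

Step: sense[dir→east]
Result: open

Step: push[x→east]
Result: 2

Step: move[dir→east]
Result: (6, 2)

Step: sense[dir→east]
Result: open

Step: push[x→east]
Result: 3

Step: move[dir→east]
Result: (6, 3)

Step: sense[dir→south]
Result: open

Step: push[x→south]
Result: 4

Step: move[dir→south]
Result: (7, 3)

Step: sense[dir→east]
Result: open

Step: push[x→east]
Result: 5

Step: move[dir→east]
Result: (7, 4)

Step: sense[dir→east]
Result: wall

Step: sense[dir→north]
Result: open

Step: push[x→north]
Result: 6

Step: move[dir→north]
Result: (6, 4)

Step: sense[dir→east]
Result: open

Step: push[x→east]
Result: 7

Step: move[dir→east]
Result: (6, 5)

Step: sense[dir→east]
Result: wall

Step: sense[dir→north]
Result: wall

Step: pop[]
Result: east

Step: move[dir→west]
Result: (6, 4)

Step: sense[dir→north]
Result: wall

Step: pop[]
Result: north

Step: move[dir→south]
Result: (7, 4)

Step: pop[]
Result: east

Step: move[dir→west]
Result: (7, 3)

Step: pop[]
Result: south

Step: move[dir→north]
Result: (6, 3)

Step: sense[dir→north]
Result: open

Step: push[x→north]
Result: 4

Step: move[dir→north]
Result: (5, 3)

Step: sense[dir→west]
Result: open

Step: push[x→west]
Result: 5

Step: move[dir→west]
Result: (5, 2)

Step: sense[dir→north]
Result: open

Step: push[x→north]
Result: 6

Step: move[dir→north]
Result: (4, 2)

Step: sense[dir→east]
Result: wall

Step: sense[dir→west]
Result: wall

Step: sense[dir→north]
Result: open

Step: push[x→north]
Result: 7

Step: move[dir→north]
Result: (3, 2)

Step: sense[dir→east]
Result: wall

Step: sense[dir→west]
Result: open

Step: push[x→west]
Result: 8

Step: move[dir→west]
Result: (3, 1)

Step: sense[dir→west]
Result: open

Step: push[x→west]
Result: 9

Step: move[dir→west]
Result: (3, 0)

Step: sense[dir→south]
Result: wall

Step: sense[dir→north]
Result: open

Step: push[x→north]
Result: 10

Step: move[dir→north]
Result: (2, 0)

Step: sense[dir→east]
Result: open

Step: push[x→east]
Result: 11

Step: move[dir→east]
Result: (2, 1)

Step: sense[dir→east]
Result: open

Step: push[x→east]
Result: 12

Step: move[dir→east]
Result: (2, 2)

Step: sense[dir→east]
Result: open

Step: push[x→east]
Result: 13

Step: move[dir→east]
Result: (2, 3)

Step: sense[dir→east]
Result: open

Step: push[x→east]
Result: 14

Step: move[dir→east]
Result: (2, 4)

Step: sense[dir→south]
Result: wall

Step: sense[dir→east]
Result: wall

Step: sense[dir→north]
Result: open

Step: push[x→north]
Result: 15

Step: move[dir→north]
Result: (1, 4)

Step: sense[dir→east]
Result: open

Step: push[x→east]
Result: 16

Step: move[dir→east]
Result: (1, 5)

Step: sense[dir→east]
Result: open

Step: push[x→east]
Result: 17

Step: move[dir→east]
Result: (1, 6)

Step: sense[dir→south]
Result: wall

Step: sense[dir→east]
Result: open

Step: push[x→east]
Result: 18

Step: move[dir→east]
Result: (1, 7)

Step: sense[dir→south]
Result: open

Step: push[x→south]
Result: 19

Step: move[dir→south]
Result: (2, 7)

Step: sense[dir→south]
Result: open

Step: push[x→south]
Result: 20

Step: move[dir→south]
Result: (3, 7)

Step: sense[dir→south]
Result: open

Step: push[x→south]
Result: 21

Step: move[dir→south]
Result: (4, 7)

Step: sense[dir→south]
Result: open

Step: push[x→south]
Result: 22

Step: move[dir→south]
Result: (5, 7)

Step: sense[dir→south]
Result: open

Step: push[x→south]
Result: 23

Step: move[dir→south]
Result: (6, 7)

Step: sense[dir→south]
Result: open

Step: push[x→south]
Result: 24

Step: move[dir→south]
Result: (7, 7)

Step: sense[dir→east]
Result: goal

Step: move[dir→east]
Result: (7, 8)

Answer: (7, 8)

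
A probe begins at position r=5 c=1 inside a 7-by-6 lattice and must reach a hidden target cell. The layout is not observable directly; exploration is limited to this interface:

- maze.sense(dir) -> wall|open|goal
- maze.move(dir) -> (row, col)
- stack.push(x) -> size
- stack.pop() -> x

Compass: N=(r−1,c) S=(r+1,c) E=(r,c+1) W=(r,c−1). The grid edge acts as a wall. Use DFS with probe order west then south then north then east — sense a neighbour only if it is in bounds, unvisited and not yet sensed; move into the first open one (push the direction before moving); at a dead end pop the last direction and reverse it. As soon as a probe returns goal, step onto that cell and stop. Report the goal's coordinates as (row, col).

-- maze.sense(dir→west) ~> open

-- stack.push(x→west) ~> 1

-- maze.move(dir→west) ~> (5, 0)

-- maze.sense(dir→south) ~> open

-- stack.push(x→south) ~> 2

-- maze.move(dir→south) ~> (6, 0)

-- maze.sense(dir→east) ~> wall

-- stack.pop() ~> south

-- maze.move(dir→north) ~> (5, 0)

-- maze.sense(dir→north) ~> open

-- stack.push(x→north) ~> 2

-- maze.move(dir→north) ~> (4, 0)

-- maze.sense(dir→north) ~> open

-- stack.push(x→north) ~> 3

-- maze.move(dir→north) ~> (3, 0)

-- maze.sense(dir→north) ~> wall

-- maze.sense(dir→east) ~> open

-- stack.push(x→east) ~> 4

-- maze.move(dir→east) ~> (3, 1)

-- maze.sense(dir→south) ~> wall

-- maze.sense(dir→north) ~> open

-- stack.push(x→north) ~> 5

-- maze.move(dir→north) ~> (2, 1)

-- maze.sense(dir→north) ~> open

-- stack.push(x→north) ~> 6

-- maze.move(dir→north) ~> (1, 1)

-- maze.sense(dir→west) ~> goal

-- maze.move(dir→west) ~> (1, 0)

Answer: (1, 0)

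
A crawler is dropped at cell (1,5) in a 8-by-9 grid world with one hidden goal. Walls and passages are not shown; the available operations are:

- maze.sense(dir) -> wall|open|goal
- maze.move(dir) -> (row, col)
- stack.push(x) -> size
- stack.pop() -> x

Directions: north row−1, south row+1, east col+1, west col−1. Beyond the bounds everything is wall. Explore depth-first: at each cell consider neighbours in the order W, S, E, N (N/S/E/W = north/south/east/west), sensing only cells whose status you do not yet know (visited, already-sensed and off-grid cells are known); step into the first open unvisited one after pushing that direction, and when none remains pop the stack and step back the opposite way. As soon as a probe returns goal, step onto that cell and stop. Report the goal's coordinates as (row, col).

-> sense(dir: west)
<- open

-> push(x: west)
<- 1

-> move(dir: west)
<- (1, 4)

-> sense(dir: west)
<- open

-> push(x: west)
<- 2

-> move(dir: west)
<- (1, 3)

-> sense(dir: west)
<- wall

-> sense(dir: south)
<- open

-> push(x: south)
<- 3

-> move(dir: south)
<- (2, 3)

-> sense(dir: west)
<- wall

-> sense(dir: south)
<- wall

-> sense(dir: east)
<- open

-> push(x: east)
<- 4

-> move(dir: east)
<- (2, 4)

-> sense(dir: south)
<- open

-> push(x: south)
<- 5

-> move(dir: south)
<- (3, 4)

-> sense(dir: south)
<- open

-> push(x: south)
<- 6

-> move(dir: south)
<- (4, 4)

-> sense(dir: west)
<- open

-> push(x: west)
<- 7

-> move(dir: west)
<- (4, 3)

-> sense(dir: west)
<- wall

-> sense(dir: south)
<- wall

-> pop()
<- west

-> move(dir: east)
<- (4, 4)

-> sense(dir: south)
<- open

-> push(x: south)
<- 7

-> move(dir: south)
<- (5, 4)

-> sense(dir: south)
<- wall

-> sense(dir: east)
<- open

-> push(x: east)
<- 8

-> move(dir: east)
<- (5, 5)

-> sense(dir: south)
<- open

-> push(x: south)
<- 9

-> move(dir: south)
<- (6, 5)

-> sense(dir: south)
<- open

-> push(x: south)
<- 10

-> move(dir: south)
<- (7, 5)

-> sense(dir: west)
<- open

-> push(x: west)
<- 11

-> move(dir: west)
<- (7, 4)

-> sense(dir: west)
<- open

-> push(x: west)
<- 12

-> move(dir: west)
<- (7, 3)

-> sense(dir: west)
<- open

-> push(x: west)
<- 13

-> move(dir: west)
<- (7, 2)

-> sense(dir: west)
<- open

-> push(x: west)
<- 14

-> move(dir: west)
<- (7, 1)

-> sense(dir: west)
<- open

-> push(x: west)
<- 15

-> move(dir: west)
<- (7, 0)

-> sense(dir: north)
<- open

-> push(x: north)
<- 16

-> move(dir: north)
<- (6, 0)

-> sense(dir: east)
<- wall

-> sense(dir: north)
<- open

-> push(x: north)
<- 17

-> move(dir: north)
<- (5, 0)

-> sense(dir: east)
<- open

-> push(x: east)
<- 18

-> move(dir: east)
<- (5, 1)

-> sense(dir: east)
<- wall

-> sense(dir: north)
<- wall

-> pop()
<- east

-> move(dir: west)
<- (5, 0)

-> sense(dir: north)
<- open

-> push(x: north)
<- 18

-> move(dir: north)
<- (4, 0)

-> sense(dir: north)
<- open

-> push(x: north)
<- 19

-> move(dir: north)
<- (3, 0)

-> sense(dir: east)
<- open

-> push(x: east)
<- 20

-> move(dir: east)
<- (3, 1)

-> sense(dir: east)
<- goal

-> move(dir: east)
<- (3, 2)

Answer: (3, 2)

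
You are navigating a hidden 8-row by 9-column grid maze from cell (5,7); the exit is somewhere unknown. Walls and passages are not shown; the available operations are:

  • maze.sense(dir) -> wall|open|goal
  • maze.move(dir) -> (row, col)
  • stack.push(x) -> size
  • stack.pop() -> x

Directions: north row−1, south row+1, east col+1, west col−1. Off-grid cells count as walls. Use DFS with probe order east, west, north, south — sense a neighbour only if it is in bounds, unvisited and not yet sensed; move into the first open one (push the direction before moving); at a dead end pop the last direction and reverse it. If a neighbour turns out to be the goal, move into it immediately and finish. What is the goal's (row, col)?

# 1. maze.sense(east) => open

# 2. stack.push(east) => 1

# 3. maze.move(east) => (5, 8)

# 4. maze.sense(north) => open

# 5. stack.push(north) => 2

# 6. maze.move(north) => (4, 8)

# 7. maze.sense(west) => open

# 8. stack.push(west) => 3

# 9. maze.move(west) => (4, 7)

# 10. maze.sense(west) => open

# 11. stack.push(west) => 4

# 12. maze.move(west) => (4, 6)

# 13. maze.sense(west) => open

# 14. stack.push(west) => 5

# 15. maze.move(west) => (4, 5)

# 16. maze.sense(west) => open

# 17. stack.push(west) => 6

# 18. maze.move(west) => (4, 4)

# 19. maze.sense(west) => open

# 20. stack.push(west) => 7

# 21. maze.move(west) => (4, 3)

# 22. maze.sense(west) => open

# 23. stack.push(west) => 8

# 24. maze.move(west) => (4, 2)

# 25. maze.sense(west) => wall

# 26. maze.sense(north) => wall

# 27. maze.sense(south) => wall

# 28. stack.pop() => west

# 29. maze.move(east) => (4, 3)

# 30. maze.sense(north) => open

# 31. stack.push(north) => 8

# 32. maze.move(north) => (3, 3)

# 33. maze.sense(east) => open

# 34. stack.push(east) => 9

# 35. maze.move(east) => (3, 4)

# 36. maze.sense(east) => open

# 37. stack.push(east) => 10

# 38. maze.move(east) => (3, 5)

# 39. maze.sense(east) => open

# 40. stack.push(east) => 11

# 41. maze.move(east) => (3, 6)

# 42. maze.sense(east) => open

# 43. stack.push(east) => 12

# 44. maze.move(east) => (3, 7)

# 45. maze.sense(east) => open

# 46. stack.push(east) => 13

# 47. maze.move(east) => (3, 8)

# 48. maze.sense(north) => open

# 49. stack.push(north) => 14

# 50. maze.move(north) => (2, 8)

# 51. maze.sense(west) => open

# 52. stack.push(west) => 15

# 53. maze.move(west) => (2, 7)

# 54. maze.sense(west) => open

# 55. stack.push(west) => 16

# 56. maze.move(west) => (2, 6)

# 57. maze.sense(west) => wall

# 58. maze.sense(north) => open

# 59. stack.push(north) => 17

# 60. maze.move(north) => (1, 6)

# 61. maze.sense(east) => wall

# 62. maze.sense(west) => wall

# 63. maze.sense(north) => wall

# 64. stack.pop() => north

# 65. maze.move(south) => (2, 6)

# 66. stack.pop() => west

# 67. maze.move(east) => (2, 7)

# 68. stack.pop() => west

# 69. maze.move(east) => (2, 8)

# 70. maze.sense(north) => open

# 71. stack.push(north) => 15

# 72. maze.move(north) => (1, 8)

# 73. maze.sense(north) => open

# 74. stack.push(north) => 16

# 75. maze.move(north) => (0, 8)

# 76. maze.sense(west) => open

# 77. stack.push(west) => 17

# 78. maze.move(west) => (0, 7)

# 79. stack.pop() => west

# 80. maze.move(east) => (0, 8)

# 81. stack.pop() => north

# 82. maze.move(south) => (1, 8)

# 83. stack.pop() => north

# 84. maze.move(south) => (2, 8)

# 85. stack.pop() => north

# 86. maze.move(south) => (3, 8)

# 87. stack.pop() => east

# 88. maze.move(west) => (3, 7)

# 89. stack.pop() => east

# 90. maze.move(west) => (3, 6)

# 91. stack.pop() => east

# 92. maze.move(west) => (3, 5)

# 93. stack.pop() => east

# 94. maze.move(west) => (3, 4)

# 95. maze.sense(north) => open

# 96. stack.push(north) => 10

# 97. maze.move(north) => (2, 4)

# 98. maze.sense(west) => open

# 99. stack.push(west) => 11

# 100. maze.move(west) => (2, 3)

# 101. maze.sense(west) => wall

# 102. maze.sense(north) => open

# 103. stack.push(north) => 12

# 104. maze.move(north) => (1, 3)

# 105. maze.sense(east) => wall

# 106. maze.sense(west) => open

# 107. stack.push(west) => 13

# 108. maze.move(west) => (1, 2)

# 109. maze.sense(west) => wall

# 110. maze.sense(north) => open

# 111. stack.push(north) => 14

# 112. maze.move(north) => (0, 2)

# 113. maze.sense(east) => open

# 114. stack.push(east) => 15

# 115. maze.move(east) => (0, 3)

# 116. maze.sense(east) => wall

# 117. stack.pop() => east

# 118. maze.move(west) => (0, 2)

# 119. maze.sense(west) => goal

# 120. maze.move(west) => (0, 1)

Answer: (0, 1)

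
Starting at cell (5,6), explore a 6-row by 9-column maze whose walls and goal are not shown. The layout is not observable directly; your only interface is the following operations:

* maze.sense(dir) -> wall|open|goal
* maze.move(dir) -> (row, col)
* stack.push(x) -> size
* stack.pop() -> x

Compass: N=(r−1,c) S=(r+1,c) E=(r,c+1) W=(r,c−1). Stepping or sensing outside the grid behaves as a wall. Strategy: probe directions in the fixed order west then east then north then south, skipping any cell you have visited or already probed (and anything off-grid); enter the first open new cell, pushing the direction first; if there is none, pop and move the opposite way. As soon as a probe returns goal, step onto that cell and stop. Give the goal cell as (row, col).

I invoke maze.sense on dir: west, yielding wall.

I try maze.sense on dir: east, and see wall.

I run maze.sense on dir: north, and get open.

Calling stack.push on x: north, — result: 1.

I call maze.move on dir: north, — result: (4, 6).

I try maze.sense on dir: west, giving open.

I run stack.push on x: west, which returns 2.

Calling maze.move on dir: west, and get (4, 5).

Next I call maze.sense on dir: west, → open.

Next I call stack.push on x: west, and get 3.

Next I call maze.move on dir: west, giving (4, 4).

Then maze.sense on dir: west, yielding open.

I try stack.push on x: west, yielding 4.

I use maze.move on dir: west, and see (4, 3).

Next I call maze.sense on dir: west, : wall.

Then maze.sense on dir: north, giving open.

I run stack.push on x: north, giving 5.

Next I call maze.move on dir: north, and observe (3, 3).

Then maze.sense on dir: west, — result: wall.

I run maze.sense on dir: east, giving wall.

Now I run maze.sense on dir: north, — result: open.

I try stack.push on x: north, → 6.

I invoke maze.move on dir: north, → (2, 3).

Now I run maze.sense on dir: west, and see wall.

I try maze.sense on dir: east, and see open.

I run stack.push on x: east, → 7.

I try maze.move on dir: east, → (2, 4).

I run maze.sense on dir: east, — result: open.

Using stack.push on x: east, which returns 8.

I use maze.move on dir: east, yielding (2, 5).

I call maze.sense on dir: east, and see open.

I invoke stack.push on x: east, yielding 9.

Now I run maze.move on dir: east, — result: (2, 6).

Using maze.sense on dir: east, and observe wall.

I call maze.sense on dir: north, and observe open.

I invoke stack.push on x: north, — result: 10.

I call maze.move on dir: north, and observe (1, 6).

Next I call maze.sense on dir: west, yielding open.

I use stack.push on x: west, and observe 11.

Now I run maze.move on dir: west, and get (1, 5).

I invoke maze.sense on dir: west, and see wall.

Then maze.sense on dir: north, and observe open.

Then stack.push on x: north, giving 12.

Using maze.move on dir: north, yielding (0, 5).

I use maze.sense on dir: west, and see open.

I run stack.push on x: west, and get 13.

Invoking maze.move on dir: west, and get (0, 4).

I run maze.sense on dir: west, and get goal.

I call maze.move on dir: west, which returns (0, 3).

Answer: (0, 3)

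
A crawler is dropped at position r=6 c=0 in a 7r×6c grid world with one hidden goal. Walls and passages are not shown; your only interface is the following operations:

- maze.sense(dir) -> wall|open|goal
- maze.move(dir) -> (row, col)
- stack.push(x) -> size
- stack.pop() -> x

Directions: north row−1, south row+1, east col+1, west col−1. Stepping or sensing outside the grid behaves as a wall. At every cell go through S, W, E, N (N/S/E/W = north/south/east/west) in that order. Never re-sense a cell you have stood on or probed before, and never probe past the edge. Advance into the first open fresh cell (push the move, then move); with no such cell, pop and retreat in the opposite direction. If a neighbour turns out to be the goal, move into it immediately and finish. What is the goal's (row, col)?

# 1. maze.sense(dir→east) : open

# 2. stack.push(x→east) : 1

# 3. maze.move(dir→east) : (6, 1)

# 4. maze.sense(dir→east) : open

# 5. stack.push(x→east) : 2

# 6. maze.move(dir→east) : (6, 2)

# 7. maze.sense(dir→east) : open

# 8. stack.push(x→east) : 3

# 9. maze.move(dir→east) : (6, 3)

# 10. maze.sense(dir→east) : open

# 11. stack.push(x→east) : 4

# 12. maze.move(dir→east) : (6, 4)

# 13. maze.sense(dir→east) : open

# 14. stack.push(x→east) : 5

# 15. maze.move(dir→east) : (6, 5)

# 16. maze.sense(dir→north) : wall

# 17. stack.pop() : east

# 18. maze.move(dir→west) : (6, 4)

# 19. maze.sense(dir→north) : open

# 20. stack.push(x→north) : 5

# 21. maze.move(dir→north) : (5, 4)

# 22. maze.sense(dir→west) : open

# 23. stack.push(x→west) : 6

# 24. maze.move(dir→west) : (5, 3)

# 25. maze.sense(dir→west) : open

# 26. stack.push(x→west) : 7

# 27. maze.move(dir→west) : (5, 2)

# 28. maze.sense(dir→west) : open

# 29. stack.push(x→west) : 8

# 30. maze.move(dir→west) : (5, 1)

# 31. maze.sense(dir→west) : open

# 32. stack.push(x→west) : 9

# 33. maze.move(dir→west) : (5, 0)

# 34. maze.sense(dir→north) : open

# 35. stack.push(x→north) : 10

# 36. maze.move(dir→north) : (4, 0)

# 37. maze.sense(dir→east) : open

# 38. stack.push(x→east) : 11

# 39. maze.move(dir→east) : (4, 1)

# 40. maze.sense(dir→east) : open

# 41. stack.push(x→east) : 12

# 42. maze.move(dir→east) : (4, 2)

# 43. maze.sense(dir→east) : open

# 44. stack.push(x→east) : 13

# 45. maze.move(dir→east) : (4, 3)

# 46. maze.sense(dir→east) : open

# 47. stack.push(x→east) : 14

# 48. maze.move(dir→east) : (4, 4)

# 49. maze.sense(dir→east) : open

# 50. stack.push(x→east) : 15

# 51. maze.move(dir→east) : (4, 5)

# 52. maze.sense(dir→north) : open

# 53. stack.push(x→north) : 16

# 54. maze.move(dir→north) : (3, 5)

# 55. maze.sense(dir→west) : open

# 56. stack.push(x→west) : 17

# 57. maze.move(dir→west) : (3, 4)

# 58. maze.sense(dir→west) : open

# 59. stack.push(x→west) : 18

# 60. maze.move(dir→west) : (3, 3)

# 61. maze.sense(dir→west) : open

# 62. stack.push(x→west) : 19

# 63. maze.move(dir→west) : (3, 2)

# 64. maze.sense(dir→west) : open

# 65. stack.push(x→west) : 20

# 66. maze.move(dir→west) : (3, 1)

# 67. maze.sense(dir→west) : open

# 68. stack.push(x→west) : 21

# 69. maze.move(dir→west) : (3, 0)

# 70. maze.sense(dir→north) : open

# 71. stack.push(x→north) : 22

# 72. maze.move(dir→north) : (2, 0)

# 73. maze.sense(dir→east) : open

# 74. stack.push(x→east) : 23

# 75. maze.move(dir→east) : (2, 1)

# 76. maze.sense(dir→east) : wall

# 77. maze.sense(dir→north) : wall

# 78. stack.pop() : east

# 79. maze.move(dir→west) : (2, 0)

# 80. maze.sense(dir→north) : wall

# 81. stack.pop() : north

# 82. maze.move(dir→south) : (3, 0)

# 83. stack.pop() : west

# 84. maze.move(dir→east) : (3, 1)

# 85. stack.pop() : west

# 86. maze.move(dir→east) : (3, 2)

# 87. stack.pop() : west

# 88. maze.move(dir→east) : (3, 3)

# 89. maze.sense(dir→north) : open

# 90. stack.push(x→north) : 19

# 91. maze.move(dir→north) : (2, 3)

# 92. maze.sense(dir→east) : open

# 93. stack.push(x→east) : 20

# 94. maze.move(dir→east) : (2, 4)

# 95. maze.sense(dir→east) : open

# 96. stack.push(x→east) : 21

# 97. maze.move(dir→east) : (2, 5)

# 98. maze.sense(dir→north) : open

# 99. stack.push(x→north) : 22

# 100. maze.move(dir→north) : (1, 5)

# 101. maze.sense(dir→west) : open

# 102. stack.push(x→west) : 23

# 103. maze.move(dir→west) : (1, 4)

# 104. maze.sense(dir→west) : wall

# 105. maze.sense(dir→north) : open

# 106. stack.push(x→north) : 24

# 107. maze.move(dir→north) : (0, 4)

# 108. maze.sense(dir→west) : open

# 109. stack.push(x→west) : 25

# 110. maze.move(dir→west) : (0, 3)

# 111. maze.sense(dir→west) : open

# 112. stack.push(x→west) : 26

# 113. maze.move(dir→west) : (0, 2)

# 114. maze.sense(dir→south) : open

# 115. stack.push(x→south) : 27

# 116. maze.move(dir→south) : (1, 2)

# 117. stack.pop() : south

# 118. maze.move(dir→north) : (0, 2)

# 119. maze.sense(dir→west) : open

# 120. stack.push(x→west) : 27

# 121. maze.move(dir→west) : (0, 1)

# 122. maze.sense(dir→west) : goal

# 123. maze.move(dir→west) : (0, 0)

Answer: (0, 0)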